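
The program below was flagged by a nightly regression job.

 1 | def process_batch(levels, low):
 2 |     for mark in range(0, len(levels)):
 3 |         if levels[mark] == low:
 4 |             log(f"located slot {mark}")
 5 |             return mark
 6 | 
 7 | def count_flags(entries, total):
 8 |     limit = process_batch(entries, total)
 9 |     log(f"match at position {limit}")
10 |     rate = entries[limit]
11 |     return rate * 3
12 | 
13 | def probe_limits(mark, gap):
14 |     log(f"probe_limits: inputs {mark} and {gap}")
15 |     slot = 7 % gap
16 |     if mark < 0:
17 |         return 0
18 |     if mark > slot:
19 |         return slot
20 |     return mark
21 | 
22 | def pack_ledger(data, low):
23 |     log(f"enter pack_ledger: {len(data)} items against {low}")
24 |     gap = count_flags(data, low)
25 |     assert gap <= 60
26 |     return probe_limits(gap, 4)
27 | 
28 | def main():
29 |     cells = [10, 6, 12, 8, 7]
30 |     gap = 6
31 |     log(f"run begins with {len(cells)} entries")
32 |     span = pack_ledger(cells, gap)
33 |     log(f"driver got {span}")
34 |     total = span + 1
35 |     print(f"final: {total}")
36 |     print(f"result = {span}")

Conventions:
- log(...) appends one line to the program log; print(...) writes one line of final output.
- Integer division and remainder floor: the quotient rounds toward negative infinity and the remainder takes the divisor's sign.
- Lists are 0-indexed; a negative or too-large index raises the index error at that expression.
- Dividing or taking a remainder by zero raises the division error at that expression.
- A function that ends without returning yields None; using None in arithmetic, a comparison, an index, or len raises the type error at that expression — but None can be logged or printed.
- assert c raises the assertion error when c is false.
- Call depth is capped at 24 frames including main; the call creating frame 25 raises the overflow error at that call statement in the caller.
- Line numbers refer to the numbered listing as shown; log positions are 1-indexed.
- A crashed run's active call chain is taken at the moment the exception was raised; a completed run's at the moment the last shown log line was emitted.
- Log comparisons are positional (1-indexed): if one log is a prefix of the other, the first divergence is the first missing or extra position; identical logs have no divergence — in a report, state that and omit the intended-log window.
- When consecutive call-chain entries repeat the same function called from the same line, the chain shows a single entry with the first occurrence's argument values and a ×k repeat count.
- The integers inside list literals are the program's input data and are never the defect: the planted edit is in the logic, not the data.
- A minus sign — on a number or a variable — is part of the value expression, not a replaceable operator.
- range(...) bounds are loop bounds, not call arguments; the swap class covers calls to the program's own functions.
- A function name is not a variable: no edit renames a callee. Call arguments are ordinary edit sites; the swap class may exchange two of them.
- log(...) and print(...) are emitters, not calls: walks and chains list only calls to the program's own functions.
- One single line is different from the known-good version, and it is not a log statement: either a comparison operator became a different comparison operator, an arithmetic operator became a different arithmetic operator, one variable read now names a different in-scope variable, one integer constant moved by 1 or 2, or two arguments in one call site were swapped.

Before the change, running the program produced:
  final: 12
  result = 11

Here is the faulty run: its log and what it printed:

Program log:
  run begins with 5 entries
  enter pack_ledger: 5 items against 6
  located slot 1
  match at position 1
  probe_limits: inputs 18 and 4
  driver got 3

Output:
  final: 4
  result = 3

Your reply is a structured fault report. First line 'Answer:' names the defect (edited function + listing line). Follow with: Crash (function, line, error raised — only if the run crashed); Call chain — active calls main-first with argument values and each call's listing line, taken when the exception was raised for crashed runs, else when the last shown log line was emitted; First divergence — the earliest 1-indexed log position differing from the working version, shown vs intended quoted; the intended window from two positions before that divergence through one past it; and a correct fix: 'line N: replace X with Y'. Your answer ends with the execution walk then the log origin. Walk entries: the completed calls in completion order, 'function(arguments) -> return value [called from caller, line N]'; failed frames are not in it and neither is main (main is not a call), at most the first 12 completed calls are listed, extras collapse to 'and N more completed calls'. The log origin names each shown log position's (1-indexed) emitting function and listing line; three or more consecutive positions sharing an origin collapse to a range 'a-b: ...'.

Answer: the defect is in probe_limits at line 15.
Key observation: The log first diverges at position 6: the faulty run prints 'driver got 3' where the working version prints 'driver got 11'.
Call chain: main.
First divergence: position 6; shown 'driver got 3' vs intended 'driver got 11'.
Intended log window:
  4: match at position 1
  5: probe_limits: inputs 18 and 4
  6: driver got 11
Execution walk:
  process_batch([10, 6, 12, 8, 7], 6) -> 1  [called from count_flags, line 8]
  count_flags([10, 6, 12, 8, 7], 6) -> 18  [called from pack_ledger, line 24]
  probe_limits(18, 4) -> 3  [called from pack_ledger, line 26]
  pack_ledger([10, 6, 12, 8, 7], 6) -> 3  [called from main, line 32]
Log origins:
  1: emitted by main (line 31)
  2: emitted by pack_ledger (line 23)
  3: emitted by process_batch (line 4)
  4: emitted by count_flags (line 9)
  5: emitted by probe_limits (line 14)
  6: emitted by main (line 33)
A correct fix: line 15: replace `%` with `+`.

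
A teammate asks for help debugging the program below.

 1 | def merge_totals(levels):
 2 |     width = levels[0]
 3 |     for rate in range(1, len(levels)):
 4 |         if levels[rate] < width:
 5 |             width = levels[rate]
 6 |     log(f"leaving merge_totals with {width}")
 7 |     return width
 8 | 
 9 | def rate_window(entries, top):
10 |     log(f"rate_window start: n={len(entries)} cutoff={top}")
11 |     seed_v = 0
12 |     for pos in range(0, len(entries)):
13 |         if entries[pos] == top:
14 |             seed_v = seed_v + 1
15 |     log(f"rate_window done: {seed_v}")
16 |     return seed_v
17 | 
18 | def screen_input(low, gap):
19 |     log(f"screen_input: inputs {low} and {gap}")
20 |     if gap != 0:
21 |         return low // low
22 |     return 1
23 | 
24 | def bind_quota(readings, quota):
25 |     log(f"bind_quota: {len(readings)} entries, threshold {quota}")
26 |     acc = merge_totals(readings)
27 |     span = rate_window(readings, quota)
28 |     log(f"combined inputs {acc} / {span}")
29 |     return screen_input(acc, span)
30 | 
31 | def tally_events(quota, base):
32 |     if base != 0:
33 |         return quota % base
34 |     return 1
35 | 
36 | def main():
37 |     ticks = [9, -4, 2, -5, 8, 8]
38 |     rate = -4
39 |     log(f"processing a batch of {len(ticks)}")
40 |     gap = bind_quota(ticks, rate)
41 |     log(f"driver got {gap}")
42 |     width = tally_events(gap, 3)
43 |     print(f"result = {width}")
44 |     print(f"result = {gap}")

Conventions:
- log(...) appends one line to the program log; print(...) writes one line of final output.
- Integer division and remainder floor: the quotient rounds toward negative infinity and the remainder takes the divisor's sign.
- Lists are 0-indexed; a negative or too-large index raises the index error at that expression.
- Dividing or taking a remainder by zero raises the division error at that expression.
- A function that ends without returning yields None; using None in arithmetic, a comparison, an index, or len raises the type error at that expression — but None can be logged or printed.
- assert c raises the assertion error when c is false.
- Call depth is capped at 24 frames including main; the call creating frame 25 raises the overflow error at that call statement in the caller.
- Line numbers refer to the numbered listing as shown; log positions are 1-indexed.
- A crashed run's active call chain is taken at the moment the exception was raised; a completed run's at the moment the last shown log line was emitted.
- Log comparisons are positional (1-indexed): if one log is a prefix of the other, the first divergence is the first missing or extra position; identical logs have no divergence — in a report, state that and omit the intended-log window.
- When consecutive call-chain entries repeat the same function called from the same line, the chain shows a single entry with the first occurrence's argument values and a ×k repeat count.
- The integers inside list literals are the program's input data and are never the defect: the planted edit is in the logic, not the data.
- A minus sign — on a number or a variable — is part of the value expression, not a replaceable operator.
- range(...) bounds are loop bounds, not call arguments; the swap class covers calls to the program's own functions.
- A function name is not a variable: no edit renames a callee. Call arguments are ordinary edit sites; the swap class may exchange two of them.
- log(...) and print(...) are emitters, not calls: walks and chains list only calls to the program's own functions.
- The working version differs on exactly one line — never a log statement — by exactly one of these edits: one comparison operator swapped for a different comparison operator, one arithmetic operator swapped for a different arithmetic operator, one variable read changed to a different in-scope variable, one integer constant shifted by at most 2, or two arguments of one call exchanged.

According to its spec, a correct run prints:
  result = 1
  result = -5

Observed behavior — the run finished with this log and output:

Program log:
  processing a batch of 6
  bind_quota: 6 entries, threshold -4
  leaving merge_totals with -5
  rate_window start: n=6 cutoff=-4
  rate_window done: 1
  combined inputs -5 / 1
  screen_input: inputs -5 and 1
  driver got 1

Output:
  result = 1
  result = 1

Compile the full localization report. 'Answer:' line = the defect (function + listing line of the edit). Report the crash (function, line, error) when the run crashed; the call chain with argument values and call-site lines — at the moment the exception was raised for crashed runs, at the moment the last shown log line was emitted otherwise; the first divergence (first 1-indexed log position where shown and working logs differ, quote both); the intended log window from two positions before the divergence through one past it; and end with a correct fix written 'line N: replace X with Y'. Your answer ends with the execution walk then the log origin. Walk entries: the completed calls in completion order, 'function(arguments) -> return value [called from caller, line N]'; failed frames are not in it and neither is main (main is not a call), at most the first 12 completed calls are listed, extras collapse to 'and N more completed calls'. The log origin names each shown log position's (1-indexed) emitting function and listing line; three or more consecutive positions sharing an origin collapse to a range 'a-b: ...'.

Answer: the defect is in screen_input at line 21.
Core observation: The log first diverges at position 8: the faulty run prints 'driver got 1' where the working version prints 'driver got -5'.
Call chain: main.
First divergence: position 8 — shown 'driver got 1', intended 'driver got -5'.
Intended log window:
  6: combined inputs -5 / 1
  7: screen_input: inputs -5 and 1
  8: driver got -5
Execution walk:
  merge_totals([9, -4, 2, -5, 8, 8]) -> -5  [called from bind_quota, line 26]
  rate_window([9, -4, 2, -5, 8, 8], -4) -> 1  [called from bind_quota, line 27]
  screen_input(-5, 1) -> 1  [called from bind_quota, line 29]
  bind_quota([9, -4, 2, -5, 8, 8], -4) -> 1  [called from main, line 40]
  tally_events(1, 3) -> 1  [called from main, line 42]
Log line origins:
  1 — main, line 39
  2 — bind_quota, line 25
  3 — merge_totals, line 6
  4 — rate_window, line 10
  5 — rate_window, line 15
  6 — bind_quota, line 28
  7 — screen_input, line 19
  8 — main, line 41
A correct fix: line 21: replace `low // low` with `low // gap`.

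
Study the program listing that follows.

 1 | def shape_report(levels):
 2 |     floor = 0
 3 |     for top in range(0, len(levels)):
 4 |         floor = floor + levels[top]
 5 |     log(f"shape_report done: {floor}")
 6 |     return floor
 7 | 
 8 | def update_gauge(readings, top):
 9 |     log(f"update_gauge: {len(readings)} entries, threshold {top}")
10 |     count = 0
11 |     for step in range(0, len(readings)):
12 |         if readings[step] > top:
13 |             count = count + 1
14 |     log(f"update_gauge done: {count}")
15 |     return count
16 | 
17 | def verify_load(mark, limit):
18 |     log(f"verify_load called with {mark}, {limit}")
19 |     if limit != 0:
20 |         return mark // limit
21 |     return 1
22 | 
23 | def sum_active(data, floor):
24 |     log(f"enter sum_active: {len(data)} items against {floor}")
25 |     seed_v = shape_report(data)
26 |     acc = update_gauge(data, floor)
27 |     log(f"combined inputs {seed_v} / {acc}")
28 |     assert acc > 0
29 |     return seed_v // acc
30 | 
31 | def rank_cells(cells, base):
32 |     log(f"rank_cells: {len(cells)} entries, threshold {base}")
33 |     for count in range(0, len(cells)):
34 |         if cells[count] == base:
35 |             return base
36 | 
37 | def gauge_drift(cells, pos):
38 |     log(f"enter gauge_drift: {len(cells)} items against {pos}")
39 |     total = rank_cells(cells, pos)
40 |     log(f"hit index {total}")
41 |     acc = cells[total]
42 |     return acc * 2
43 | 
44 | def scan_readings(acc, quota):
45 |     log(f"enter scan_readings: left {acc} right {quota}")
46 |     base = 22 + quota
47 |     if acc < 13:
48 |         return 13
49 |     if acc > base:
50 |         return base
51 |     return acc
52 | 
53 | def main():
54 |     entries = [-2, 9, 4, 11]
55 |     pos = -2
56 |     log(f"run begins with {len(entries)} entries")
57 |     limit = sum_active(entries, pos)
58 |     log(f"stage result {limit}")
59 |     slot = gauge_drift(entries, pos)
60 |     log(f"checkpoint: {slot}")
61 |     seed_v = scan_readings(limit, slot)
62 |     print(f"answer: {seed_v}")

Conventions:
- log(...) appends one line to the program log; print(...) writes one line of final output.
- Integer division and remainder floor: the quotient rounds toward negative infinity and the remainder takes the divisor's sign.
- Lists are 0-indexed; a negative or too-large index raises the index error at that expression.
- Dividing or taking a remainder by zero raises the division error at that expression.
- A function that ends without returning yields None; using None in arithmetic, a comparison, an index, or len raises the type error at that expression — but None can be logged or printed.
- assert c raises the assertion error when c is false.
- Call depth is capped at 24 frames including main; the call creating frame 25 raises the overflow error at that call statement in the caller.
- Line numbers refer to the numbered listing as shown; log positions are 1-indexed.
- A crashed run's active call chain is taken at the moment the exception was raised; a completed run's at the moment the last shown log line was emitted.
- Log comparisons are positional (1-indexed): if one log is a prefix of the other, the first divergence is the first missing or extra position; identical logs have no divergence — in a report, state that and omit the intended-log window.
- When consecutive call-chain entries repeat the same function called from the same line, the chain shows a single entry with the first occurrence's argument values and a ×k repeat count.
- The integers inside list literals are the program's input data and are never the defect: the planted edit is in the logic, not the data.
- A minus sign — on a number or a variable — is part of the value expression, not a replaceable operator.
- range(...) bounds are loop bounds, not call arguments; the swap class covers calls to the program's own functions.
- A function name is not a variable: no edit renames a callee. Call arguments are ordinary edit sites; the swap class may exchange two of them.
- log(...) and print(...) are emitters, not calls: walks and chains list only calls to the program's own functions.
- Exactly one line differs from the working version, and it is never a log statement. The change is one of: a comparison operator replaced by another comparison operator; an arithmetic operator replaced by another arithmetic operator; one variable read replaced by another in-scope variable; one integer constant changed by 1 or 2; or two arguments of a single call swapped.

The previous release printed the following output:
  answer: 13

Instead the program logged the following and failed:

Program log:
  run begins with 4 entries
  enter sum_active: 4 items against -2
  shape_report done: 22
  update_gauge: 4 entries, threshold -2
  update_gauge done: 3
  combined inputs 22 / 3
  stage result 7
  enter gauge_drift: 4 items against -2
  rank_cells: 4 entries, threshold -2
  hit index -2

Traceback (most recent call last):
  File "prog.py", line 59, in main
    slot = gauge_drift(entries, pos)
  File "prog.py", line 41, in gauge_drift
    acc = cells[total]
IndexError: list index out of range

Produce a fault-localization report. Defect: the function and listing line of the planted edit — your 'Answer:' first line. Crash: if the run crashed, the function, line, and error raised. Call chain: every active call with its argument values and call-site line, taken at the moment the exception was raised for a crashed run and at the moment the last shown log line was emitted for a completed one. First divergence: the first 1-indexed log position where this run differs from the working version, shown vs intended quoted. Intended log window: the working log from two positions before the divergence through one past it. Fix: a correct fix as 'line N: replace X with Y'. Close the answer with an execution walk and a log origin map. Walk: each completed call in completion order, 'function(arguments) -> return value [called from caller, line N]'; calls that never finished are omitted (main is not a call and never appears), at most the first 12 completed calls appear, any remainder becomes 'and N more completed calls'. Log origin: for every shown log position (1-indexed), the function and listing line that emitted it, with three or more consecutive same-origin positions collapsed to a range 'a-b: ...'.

Answer: the defect is in rank_cells at line 35.
Key observation: Everything matches until log position 10, which reads 'hit index -2' in place of 'hit index 0'.
Crash: gauge_drift, line 41, IndexError.
Call chain: main -> gauge_drift([-2, 9, 4, 11], -2) (called at line 59).
First divergence: position 10 — shown 'hit index -2', intended 'hit index 0'.
Intended log window:
  8: enter gauge_drift: 4 items against -2
  9: rank_cells: 4 entries, threshold -2
  10: hit index 0
  11: checkpoint: -4
Execution walk:
  shape_report([-2, 9, 4, 11]) -> 22  [called from sum_active, line 25]
  update_gauge([-2, 9, 4, 11], -2) -> 3  [called from sum_active, line 26]
  sum_active([-2, 9, 4, 11], -2) -> 7  [called from main, line 57]
  rank_cells([-2, 9, 4, 11], -2) -> -2  [called from gauge_drift, line 39]
Log line origins:
  1 — main, line 56
  2 — sum_active, line 24
  3 — shape_report, line 5
  4 — update_gauge, line 9
  5 — update_gauge, line 14
  6 — sum_active, line 27
  7 — main, line 58
  8 — gauge_drift, line 38
  9 — rank_cells, line 32
  10 — gauge_drift, line 40
A correct fix: line 35: replace `base` with `count`.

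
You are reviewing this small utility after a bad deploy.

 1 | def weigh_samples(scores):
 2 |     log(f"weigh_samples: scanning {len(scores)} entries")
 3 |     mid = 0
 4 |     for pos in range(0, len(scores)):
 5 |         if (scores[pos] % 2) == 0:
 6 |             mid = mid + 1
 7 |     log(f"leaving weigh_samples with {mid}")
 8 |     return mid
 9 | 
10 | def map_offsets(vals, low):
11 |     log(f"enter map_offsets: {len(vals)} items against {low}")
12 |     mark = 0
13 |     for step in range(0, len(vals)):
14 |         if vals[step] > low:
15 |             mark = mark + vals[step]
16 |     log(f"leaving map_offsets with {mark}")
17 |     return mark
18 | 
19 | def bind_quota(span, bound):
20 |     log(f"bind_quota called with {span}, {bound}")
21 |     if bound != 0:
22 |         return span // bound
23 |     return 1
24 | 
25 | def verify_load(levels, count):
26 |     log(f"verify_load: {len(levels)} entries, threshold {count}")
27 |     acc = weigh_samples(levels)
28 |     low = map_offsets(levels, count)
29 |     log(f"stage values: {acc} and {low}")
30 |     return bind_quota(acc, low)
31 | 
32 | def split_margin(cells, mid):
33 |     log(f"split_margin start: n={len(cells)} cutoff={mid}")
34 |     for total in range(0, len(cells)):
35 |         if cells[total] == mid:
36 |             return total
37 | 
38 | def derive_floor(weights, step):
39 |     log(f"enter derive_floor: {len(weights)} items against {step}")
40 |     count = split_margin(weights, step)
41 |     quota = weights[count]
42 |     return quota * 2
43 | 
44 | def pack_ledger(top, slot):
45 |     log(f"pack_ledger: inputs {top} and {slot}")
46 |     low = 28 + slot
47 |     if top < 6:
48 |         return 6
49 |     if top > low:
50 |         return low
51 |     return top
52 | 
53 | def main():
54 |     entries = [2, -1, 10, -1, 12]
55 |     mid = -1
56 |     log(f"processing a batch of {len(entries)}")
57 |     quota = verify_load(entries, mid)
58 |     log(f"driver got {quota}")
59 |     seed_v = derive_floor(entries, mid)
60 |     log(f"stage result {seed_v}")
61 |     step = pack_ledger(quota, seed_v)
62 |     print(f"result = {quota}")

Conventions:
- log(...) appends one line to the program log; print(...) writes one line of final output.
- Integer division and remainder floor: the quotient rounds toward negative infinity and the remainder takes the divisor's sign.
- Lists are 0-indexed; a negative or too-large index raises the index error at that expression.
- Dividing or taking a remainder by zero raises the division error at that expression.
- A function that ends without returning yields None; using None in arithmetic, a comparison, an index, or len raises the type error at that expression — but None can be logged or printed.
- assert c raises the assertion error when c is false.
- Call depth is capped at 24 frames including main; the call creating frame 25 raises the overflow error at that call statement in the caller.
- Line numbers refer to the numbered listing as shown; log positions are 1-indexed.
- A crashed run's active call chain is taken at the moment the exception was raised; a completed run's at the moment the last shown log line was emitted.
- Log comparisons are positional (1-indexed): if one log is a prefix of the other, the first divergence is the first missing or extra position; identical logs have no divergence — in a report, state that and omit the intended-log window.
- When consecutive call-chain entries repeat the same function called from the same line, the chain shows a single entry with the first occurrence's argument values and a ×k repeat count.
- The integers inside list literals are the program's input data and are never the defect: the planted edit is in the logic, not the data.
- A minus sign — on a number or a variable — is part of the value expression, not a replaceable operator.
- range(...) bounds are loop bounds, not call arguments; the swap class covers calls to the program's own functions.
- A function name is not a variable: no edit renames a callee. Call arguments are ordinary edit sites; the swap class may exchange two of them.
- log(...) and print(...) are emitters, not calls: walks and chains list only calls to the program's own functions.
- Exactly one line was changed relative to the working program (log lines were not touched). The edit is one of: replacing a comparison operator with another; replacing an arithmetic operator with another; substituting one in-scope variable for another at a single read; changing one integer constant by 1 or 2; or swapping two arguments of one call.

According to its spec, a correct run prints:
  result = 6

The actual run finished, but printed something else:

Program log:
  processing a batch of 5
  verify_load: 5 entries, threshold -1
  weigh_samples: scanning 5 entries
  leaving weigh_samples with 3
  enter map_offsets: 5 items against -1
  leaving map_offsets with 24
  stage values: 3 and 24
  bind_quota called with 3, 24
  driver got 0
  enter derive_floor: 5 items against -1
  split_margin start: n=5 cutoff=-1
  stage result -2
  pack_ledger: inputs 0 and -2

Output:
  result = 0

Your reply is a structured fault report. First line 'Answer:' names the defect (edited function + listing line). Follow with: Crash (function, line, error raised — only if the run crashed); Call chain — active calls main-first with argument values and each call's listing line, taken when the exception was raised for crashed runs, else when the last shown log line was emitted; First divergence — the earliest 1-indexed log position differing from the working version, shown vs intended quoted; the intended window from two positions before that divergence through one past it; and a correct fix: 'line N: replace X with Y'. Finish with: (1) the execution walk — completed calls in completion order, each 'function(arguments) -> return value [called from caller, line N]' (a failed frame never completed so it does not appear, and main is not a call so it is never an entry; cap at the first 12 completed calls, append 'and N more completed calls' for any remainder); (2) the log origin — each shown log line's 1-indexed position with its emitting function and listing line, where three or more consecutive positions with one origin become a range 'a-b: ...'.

Answer: the defect is in main at line 62.
The tell: The two runs log identically and part ways only at the printed values.
Call chain: main -> pack_ledger(0, -2) (called at line 61).
First divergence: none; the two logs match at every position.
Execution walk:
  weigh_samples([2, -1, 10, -1, 12]) -> 3  [called from verify_load, line 27]
  map_offsets([2, -1, 10, -1, 12], -1) -> 24  [called from verify_load, line 28]
  bind_quota(3, 24) -> 0  [called from verify_load, line 30]
  verify_load([2, -1, 10, -1, 12], -1) -> 0  [called from main, line 57]
  split_margin([2, -1, 10, -1, 12], -1) -> 1  [called from derive_floor, line 40]
  derive_floor([2, -1, 10, -1, 12], -1) -> -2  [called from main, line 59]
  pack_ledger(0, -2) -> 6  [called from main, line 61]
Log origin:
  1: from main, line 56
  2: from verify_load, line 26
  3: from weigh_samples, line 2
  4: from weigh_samples, line 7
  5: from map_offsets, line 11
  6: from map_offsets, line 16
  7: from verify_load, line 29
  8: from bind_quota, line 20
  9: from main, line 58
  10: from derive_floor, line 39
  11: from split_margin, line 33
  12: from main, line 60
  13: from pack_ledger, line 45
A correct fix: line 62: replace `quota` with `step`.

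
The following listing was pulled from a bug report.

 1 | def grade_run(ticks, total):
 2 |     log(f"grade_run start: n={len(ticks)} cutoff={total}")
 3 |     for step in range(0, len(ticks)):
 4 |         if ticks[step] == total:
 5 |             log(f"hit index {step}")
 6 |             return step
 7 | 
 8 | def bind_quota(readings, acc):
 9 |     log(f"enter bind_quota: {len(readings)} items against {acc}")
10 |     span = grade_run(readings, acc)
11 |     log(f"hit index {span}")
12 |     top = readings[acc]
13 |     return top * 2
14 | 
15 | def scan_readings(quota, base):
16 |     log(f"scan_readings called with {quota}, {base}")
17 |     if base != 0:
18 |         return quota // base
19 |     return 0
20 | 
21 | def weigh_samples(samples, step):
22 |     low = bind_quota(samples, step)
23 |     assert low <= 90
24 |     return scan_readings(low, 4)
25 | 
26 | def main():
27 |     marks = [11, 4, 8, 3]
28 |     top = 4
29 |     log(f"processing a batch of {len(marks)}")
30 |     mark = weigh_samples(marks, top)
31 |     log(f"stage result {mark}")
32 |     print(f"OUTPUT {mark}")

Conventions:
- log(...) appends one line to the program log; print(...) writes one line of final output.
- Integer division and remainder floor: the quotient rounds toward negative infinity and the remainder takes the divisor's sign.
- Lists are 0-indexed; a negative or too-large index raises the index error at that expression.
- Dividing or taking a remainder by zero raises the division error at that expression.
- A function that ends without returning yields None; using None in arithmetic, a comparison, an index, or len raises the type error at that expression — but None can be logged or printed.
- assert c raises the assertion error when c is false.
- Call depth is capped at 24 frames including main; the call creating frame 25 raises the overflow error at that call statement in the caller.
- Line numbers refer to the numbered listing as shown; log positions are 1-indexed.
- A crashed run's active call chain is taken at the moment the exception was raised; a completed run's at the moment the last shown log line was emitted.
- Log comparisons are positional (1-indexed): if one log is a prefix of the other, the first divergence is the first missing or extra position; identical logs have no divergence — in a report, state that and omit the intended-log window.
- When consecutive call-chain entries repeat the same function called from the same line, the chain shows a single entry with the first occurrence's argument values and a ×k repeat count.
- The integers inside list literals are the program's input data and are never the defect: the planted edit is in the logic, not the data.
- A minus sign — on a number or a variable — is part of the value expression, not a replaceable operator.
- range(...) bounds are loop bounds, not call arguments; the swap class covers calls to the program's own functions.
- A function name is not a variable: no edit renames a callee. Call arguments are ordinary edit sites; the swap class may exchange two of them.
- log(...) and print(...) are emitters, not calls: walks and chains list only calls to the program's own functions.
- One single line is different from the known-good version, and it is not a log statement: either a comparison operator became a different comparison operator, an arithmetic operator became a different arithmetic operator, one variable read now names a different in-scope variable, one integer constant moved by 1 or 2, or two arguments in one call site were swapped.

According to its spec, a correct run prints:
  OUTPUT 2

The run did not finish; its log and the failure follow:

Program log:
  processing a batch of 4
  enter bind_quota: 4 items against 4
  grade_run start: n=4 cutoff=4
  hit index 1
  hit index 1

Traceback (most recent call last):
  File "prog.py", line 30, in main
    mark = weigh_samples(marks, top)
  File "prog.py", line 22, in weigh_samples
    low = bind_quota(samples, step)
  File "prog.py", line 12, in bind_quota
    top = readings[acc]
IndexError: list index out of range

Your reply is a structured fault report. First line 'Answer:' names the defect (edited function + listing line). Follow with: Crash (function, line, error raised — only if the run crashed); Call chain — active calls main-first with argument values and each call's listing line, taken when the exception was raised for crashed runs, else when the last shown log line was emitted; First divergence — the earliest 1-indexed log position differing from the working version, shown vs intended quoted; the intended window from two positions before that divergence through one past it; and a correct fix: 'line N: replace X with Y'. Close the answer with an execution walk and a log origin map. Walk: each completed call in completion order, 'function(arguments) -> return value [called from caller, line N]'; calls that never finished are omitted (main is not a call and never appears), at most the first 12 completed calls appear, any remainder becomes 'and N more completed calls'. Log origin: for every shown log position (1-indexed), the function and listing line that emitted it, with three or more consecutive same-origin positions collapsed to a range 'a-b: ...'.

Answer: the defect is in bind_quota at line 12.
Key fact: After 5 matching log lines the faulty run goes silent, while the working version continues with 'scan_readings called with 8, 4'.
Crash: bind_quota, line 12, IndexError.
Call chain: main -> weigh_samples([11, 4, 8, 3], 4) (called at line 30) -> bind_quota([11, 4, 8, 3], 4) (called at line 22).
First divergence: position 6; the shown log stops at 5 lines while the working version next logs 'scan_readings called with 8, 4'.
Intended log window:
  4: hit index 1
  5: hit index 1
  6: scan_readings called with 8, 4
  7: stage result 2
Execution walk:
  grade_run([11, 4, 8, 3], 4) -> 1  [called from bind_quota, line 10]
Log origins:
  1 — main, line 29
  2 — bind_quota, line 9
  3 — grade_run, line 2
  4 — grade_run, line 5
  5 — bind_quota, line 11
A correct fix: line 12: replace `acc` with `span`.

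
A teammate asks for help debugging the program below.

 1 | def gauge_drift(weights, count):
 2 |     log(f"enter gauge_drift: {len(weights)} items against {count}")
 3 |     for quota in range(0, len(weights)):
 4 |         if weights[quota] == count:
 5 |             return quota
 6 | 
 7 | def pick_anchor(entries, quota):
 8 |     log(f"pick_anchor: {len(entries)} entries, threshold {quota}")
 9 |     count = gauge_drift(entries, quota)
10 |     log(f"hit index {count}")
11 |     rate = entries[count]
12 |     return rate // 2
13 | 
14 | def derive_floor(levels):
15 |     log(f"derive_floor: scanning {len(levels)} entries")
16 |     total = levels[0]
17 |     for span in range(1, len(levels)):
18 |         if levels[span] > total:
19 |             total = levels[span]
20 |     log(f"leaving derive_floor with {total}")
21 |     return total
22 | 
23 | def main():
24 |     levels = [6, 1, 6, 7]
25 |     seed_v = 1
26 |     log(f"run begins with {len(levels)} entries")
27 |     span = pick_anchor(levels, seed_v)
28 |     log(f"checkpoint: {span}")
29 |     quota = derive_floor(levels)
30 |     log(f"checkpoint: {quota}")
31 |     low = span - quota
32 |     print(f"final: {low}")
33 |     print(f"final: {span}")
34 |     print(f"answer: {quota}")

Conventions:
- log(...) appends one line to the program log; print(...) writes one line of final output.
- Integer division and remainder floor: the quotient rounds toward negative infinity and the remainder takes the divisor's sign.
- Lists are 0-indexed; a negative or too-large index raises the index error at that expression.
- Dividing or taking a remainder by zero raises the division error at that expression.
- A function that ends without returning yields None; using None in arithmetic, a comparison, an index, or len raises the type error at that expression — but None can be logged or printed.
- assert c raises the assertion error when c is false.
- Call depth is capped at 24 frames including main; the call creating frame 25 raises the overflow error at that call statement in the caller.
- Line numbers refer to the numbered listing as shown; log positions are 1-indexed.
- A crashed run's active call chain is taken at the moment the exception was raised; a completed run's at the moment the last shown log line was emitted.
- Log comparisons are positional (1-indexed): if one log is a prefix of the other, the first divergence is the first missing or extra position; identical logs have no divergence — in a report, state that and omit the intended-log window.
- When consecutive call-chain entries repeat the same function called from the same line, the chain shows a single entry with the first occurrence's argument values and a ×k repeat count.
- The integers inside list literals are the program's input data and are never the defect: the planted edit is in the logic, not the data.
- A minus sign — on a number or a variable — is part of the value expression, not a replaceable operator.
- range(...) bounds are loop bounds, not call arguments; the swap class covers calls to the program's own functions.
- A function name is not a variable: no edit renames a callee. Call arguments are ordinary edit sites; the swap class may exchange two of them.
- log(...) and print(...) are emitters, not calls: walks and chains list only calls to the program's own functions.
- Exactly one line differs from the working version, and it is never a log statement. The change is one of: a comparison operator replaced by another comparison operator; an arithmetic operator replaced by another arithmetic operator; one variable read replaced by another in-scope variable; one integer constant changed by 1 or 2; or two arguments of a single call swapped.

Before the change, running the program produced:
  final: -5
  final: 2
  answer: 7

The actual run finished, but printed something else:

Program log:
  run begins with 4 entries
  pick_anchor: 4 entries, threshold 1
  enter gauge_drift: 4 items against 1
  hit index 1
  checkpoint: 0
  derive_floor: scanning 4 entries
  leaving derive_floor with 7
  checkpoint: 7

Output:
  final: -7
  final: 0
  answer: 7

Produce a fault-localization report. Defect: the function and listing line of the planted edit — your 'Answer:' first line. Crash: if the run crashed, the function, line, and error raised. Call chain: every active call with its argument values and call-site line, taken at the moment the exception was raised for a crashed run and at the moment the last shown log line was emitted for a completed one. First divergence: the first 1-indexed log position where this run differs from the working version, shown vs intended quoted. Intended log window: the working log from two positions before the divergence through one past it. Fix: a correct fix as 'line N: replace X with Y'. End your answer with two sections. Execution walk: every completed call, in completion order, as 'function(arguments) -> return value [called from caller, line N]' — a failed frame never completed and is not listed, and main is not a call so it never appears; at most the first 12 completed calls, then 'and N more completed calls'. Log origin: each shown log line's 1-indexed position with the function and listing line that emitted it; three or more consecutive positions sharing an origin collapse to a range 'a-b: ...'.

Answer: the defect is in pick_anchor at line 12.
The tell: Everything matches until log position 5, which reads 'checkpoint: 0' in place of 'checkpoint: 2'.
Call chain: main.
First divergence: at position 5 the run shows 'checkpoint: 0' where the working version logs 'checkpoint: 2'.
Intended log window:
  3: enter gauge_drift: 4 items against 1
  4: hit index 1
  5: checkpoint: 2
  6: derive_floor: scanning 4 entries
Execution walk:
  gauge_drift([6, 1, 6, 7], 1) -> 1  [called from pick_anchor, line 9]
  pick_anchor([6, 1, 6, 7], 1) -> 0  [called from main, line 27]
  derive_floor([6, 1, 6, 7]) -> 7  [called from main, line 29]
Log line origins:
  1: from main, line 26
  2: from pick_anchor, line 8
  3: from gauge_drift, line 2
  4: from pick_anchor, line 10
  5: from main, line 28
  6: from derive_floor, line 15
  7: from derive_floor, line 20
  8: from main, line 30
A correct fix: line 12: replace `//` with `*`.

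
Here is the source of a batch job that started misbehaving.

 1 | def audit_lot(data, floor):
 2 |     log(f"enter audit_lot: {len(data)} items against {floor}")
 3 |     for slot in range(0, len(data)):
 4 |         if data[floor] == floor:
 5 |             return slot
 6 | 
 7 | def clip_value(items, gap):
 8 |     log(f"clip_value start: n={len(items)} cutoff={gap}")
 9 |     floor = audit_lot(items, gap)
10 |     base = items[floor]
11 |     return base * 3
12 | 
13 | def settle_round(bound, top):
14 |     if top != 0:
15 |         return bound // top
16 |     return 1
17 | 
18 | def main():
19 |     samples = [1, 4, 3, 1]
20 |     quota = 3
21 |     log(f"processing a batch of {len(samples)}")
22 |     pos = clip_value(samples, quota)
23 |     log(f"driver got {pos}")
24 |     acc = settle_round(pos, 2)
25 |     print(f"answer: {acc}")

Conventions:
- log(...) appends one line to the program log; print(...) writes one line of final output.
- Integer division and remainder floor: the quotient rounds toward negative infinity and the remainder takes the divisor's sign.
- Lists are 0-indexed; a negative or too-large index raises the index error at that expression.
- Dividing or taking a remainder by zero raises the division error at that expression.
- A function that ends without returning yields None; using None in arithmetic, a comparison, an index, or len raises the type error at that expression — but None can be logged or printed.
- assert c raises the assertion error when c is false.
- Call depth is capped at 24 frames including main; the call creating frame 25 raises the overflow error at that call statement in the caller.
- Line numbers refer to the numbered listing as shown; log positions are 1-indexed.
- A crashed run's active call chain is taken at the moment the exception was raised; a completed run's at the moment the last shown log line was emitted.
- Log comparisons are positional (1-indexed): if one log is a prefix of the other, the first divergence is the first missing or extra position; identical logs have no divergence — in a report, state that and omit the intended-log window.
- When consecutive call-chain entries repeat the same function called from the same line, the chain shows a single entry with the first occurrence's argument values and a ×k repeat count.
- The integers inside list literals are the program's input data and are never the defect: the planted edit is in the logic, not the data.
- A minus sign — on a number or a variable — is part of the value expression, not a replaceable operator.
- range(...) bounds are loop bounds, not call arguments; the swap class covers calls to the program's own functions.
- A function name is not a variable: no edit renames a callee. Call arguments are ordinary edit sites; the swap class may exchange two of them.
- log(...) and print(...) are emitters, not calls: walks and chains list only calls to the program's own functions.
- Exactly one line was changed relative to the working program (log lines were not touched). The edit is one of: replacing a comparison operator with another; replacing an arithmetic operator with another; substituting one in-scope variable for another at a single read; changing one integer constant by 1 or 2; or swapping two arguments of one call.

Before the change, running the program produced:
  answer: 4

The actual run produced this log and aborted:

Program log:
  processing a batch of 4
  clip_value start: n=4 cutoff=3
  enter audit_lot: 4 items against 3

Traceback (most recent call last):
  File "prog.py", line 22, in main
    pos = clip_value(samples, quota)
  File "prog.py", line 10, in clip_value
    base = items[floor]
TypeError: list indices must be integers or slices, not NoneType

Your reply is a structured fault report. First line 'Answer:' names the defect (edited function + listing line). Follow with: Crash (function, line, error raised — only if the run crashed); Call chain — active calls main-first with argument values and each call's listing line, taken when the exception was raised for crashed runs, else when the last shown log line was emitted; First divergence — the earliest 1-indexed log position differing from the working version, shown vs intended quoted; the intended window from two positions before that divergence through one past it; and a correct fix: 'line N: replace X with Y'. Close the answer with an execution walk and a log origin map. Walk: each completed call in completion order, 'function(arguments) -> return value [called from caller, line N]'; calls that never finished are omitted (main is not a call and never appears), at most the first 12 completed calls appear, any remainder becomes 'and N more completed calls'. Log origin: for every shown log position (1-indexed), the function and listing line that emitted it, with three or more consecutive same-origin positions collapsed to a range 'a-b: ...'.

Answer: the defect is in audit_lot at line 4.
Key observation: The faulty run's log stops after 3 lines; the working version's next line would be 'driver got 9'.
Crash: clip_value, line 10, TypeError.
Call chain: main -> clip_value([1, 4, 3, 1], 3) (called at line 22).
First divergence: position 4 — the faulty run's log ends after 3 lines; the working version continues with 'driver got 9'.
Intended log window:
  2: clip_value start: n=4 cutoff=3
  3: enter audit_lot: 4 items against 3
  4: driver got 9
Execution walk:
  audit_lot([1, 4, 3, 1], 3) -> None  [called from clip_value, line 9]
Log line origins:
  1: emitted by main (line 21)
  2: emitted by clip_value (line 8)
  3: emitted by audit_lot (line 2)
A correct fix: line 4: replace `data[floor]` with `data[slot]`.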